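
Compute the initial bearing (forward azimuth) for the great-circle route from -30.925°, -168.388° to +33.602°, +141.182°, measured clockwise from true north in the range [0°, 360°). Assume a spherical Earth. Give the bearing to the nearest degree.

319°

Δλ = 141.182 − -168.388 = 309.570°; wrapped into (−180°, 180°]: -50.430°.
θ = atan2( sin Δλ · cos φ₂ , cos φ₁ · sin φ₂ − sin φ₁ · cos φ₂ · cos Δλ )
  = atan2(-0.64204, 0.74742) = -40.663° → normalised to [0°, 360°): 319.337°.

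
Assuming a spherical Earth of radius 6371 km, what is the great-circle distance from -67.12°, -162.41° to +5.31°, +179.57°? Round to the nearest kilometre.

Δλ = 179.57 − -162.41 = 341.98°; wrapped into (−180°, 180°]: -18.02°.
Δφ = 5.31 − -67.12 = 72.43°.
a = sin²(Δφ/2) + cos φ₁ · cos φ₂ · sin²(Δλ/2) = 0.358559.
c = 2·atan2(√a, √(1−a)) = 1.28400 rad → d = 6371·c ≈ 8180.36 km.

8180 km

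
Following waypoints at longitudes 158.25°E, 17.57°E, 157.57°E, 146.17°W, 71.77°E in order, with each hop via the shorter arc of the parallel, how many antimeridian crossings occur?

2

Leg 1: +158.25° → +17.57°, shortest Δλ = -140.68° (west) — does not cross 180°.
Leg 2: +17.57° → +157.57°, shortest Δλ = 140.0° (east) — does not cross 180°.
Leg 3: +157.57° → -146.17°, shortest Δλ = 56.26° (east) — crosses 180°.
Leg 4: -146.17° → +71.77°, shortest Δλ = -142.06° (west) — crosses 180°.
Total crossings: 2.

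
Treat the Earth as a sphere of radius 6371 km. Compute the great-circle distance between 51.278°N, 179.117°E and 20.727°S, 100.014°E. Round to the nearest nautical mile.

5976 nmi

Δλ = 100.014 − 179.117 = -79.103°.
Δφ = -20.727 − 51.278 = -72.005°.
a = sin²(Δφ/2) + cos φ₁ · cos φ₂ · sin²(Δλ/2) = 0.582760.
c = 2·atan2(√a, √(1−a)) = 1.73708 rad → d = 6371·c ≈ 11066.95 km ≈ 5975.67 nmi.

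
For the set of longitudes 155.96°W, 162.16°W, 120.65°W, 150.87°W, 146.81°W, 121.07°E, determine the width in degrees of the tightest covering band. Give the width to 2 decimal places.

Sort the longitudes: -162.16°, -155.96°, -150.87°, -146.81°, -120.65°, +121.07°.
Eastward gaps between consecutive values (wrapping around): 6.20°, 5.09°, 4.06°, 26.16°, 241.72°, 76.77°.
Largest gap = 241.72° ⇒ minimal covering band is its complement: 360° − 241.72° = 118.28°.
Band runs from +121.07° eastward to -120.65°, crossing the antimeridian.

118.28°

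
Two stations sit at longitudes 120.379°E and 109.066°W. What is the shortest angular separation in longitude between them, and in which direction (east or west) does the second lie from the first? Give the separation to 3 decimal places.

Raw difference: -109.066 − 120.379 = -229.445°.
Normalise into (−180°, 180°]: -229.445° + 360° = 130.555°.
Positive ⇒ the second point lies to the east; separation 130.555°.

130.555° east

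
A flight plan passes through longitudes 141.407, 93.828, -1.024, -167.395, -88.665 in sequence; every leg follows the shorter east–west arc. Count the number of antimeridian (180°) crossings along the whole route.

Leg 1: +141.407° → +93.828°, shortest Δλ = -47.579° (west) — does not cross 180°.
Leg 2: +93.828° → -1.024°, shortest Δλ = -94.852° (west) — does not cross 180°.
Leg 3: -1.024° → -167.395°, shortest Δλ = -166.371° (west) — does not cross 180°.
Leg 4: -167.395° → -88.665°, shortest Δλ = 78.73° (east) — does not cross 180°.
Total crossings: 0.

0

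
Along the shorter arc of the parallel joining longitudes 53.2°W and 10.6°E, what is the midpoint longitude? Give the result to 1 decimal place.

21.3°W

Signed shortest Δλ from -53.2° to +10.6° is +63.8°.
Midpoint longitude = -53.2° + (+63.8°)/2 = -53.2° + 31.9° = -21.3°.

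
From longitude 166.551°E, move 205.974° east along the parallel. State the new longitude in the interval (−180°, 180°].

12.525°E

Start at +166.551°; shift +205.974° → +372.525°.
+372.525° lies outside (−180°, 180°]; subtract 360° → +12.525°.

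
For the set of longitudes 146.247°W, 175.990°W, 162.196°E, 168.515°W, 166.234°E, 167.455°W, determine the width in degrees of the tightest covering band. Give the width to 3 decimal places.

51.557°

Sort the longitudes: -175.990°, -168.515°, -167.455°, -146.247°, +162.196°, +166.234°.
Eastward gaps between consecutive values (wrapping around): 7.475°, 1.060°, 21.208°, 308.443°, 4.038°, 17.776°.
Largest gap = 308.443° ⇒ minimal covering band is its complement: 360° − 308.443° = 51.557°.
Band runs from +162.196° eastward to -146.247°, crossing the antimeridian.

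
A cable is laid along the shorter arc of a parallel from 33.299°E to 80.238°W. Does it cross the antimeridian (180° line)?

Signed shortest Δλ = ((-80.238 − 33.299 + 180) mod 360) − 180 = -113.537°.
Going west by 113.537° from +33.299° reaches -80.238° without touching 180°.

No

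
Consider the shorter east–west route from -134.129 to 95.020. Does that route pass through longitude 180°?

Yes

Naïve |95.020 − -134.129| = 229.149° > 180°, so the shorter arc goes the other way round — across 180°.
Signed shortest Δλ = ((95.020 − -134.129 + 180) mod 360) − 180 = -130.851°.
Going west by 130.851° from -134.129° passes through 180° before reaching +95.020°.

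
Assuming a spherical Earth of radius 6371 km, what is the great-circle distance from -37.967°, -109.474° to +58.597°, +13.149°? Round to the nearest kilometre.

Δλ = 13.149 − -109.474 = 122.623°.
Δφ = 58.597 − -37.967 = 96.564°.
a = sin²(Δφ/2) + cos φ₁ · cos φ₂ · sin²(Δλ/2) = 0.873275.
c = 2·atan2(√a, √(1−a)) = 2.41366 rad → d = 6371·c ≈ 15377.41 km.

15377 km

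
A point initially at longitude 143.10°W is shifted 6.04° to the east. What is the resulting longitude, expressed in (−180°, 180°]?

Start at -143.10°; shift +6.04° → -137.06°.
-137.06° already lies in (−180°, 180°].

137.06°W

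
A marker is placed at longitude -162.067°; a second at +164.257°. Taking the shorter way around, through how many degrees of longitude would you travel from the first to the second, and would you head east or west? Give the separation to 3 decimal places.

33.676° west

Raw difference: 164.257 − -162.067 = 326.324°.
Normalise into (−180°, 180°]: 326.324° − 360° = -33.676°.
Negative ⇒ the second point lies to the west; separation 33.676°.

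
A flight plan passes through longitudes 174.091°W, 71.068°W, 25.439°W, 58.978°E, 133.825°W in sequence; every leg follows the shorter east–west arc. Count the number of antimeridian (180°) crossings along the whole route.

1

Leg 1: -174.091° → -71.068°, shortest Δλ = 103.023° (east) — does not cross 180°.
Leg 2: -71.068° → -25.439°, shortest Δλ = 45.629° (east) — does not cross 180°.
Leg 3: -25.439° → +58.978°, shortest Δλ = 84.417° (east) — does not cross 180°.
Leg 4: +58.978° → -133.825°, shortest Δλ = 167.197° (east) — crosses 180°.
Total crossings: 1.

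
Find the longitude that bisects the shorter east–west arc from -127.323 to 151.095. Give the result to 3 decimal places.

Signed shortest Δλ from -127.323° to +151.095° is -81.582°.
Midpoint longitude = -127.323° + (-81.582°)/2 = -127.323° − 40.791° = -168.114°.
(The naïve average (-127.323 + +151.095)/2 = 11.886° is on the wrong side of the globe.)

-168.114°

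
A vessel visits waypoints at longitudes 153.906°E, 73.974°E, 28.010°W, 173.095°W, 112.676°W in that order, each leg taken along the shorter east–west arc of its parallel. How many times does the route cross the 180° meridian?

Leg 1: +153.906° → +73.974°, shortest Δλ = -79.932° (west) — does not cross 180°.
Leg 2: +73.974° → -28.010°, shortest Δλ = -101.984° (west) — does not cross 180°.
Leg 3: -28.010° → -173.095°, shortest Δλ = -145.085° (west) — does not cross 180°.
Leg 4: -173.095° → -112.676°, shortest Δλ = 60.419° (east) — does not cross 180°.
Total crossings: 0.

0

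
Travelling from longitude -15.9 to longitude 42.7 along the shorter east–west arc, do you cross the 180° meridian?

No

Signed shortest Δλ = ((42.7 − -15.9 + 180) mod 360) − 180 = 58.6°.
Going east by 58.6° from -15.9° reaches +42.7° without touching 180°.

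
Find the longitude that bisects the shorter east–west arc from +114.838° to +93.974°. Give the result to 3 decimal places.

+104.406°

Signed shortest Δλ from +114.838° to +93.974° is -20.864°.
Midpoint longitude = +114.838° + (-20.864°)/2 = +114.838° − 10.432° = +104.406°.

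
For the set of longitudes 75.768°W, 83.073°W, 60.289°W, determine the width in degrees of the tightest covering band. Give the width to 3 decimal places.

Sort the longitudes: -83.073°, -75.768°, -60.289°.
Eastward gaps between consecutive values (wrapping around): 7.305°, 15.479°, 337.216°.
Largest gap = 337.216° ⇒ minimal covering band is its complement: 360° − 337.216° = 22.784°.
Band runs from -83.073° eastward to -60.289°.

22.784°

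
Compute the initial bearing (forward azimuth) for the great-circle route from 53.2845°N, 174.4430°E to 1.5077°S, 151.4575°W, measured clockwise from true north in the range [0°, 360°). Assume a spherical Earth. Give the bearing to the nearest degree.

Δλ = -151.4575 − 174.4430 = -325.9005°; wrapped into (−180°, 180°]: 34.0995°.
θ = atan2( sin Δλ · cos φ₂ , cos φ₁ · sin φ₂ − sin φ₁ · cos φ₂ · cos Δλ )
  = atan2(0.56044, -0.67929) = 140.476° → normalised to [0°, 360°): 140.476°.

140°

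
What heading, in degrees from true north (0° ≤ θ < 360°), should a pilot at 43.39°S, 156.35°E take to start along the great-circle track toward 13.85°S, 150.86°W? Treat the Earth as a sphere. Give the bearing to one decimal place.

73.5°

Δλ = -150.86 − 156.35 = -307.21°; wrapped into (−180°, 180°]: 52.79°.
θ = atan2( sin Δλ · cos φ₂ , cos φ₁ · sin φ₂ − sin φ₁ · cos φ₂ · cos Δλ )
  = atan2(0.77327, 0.22940) = 73.477° → normalised to [0°, 360°): 73.477°.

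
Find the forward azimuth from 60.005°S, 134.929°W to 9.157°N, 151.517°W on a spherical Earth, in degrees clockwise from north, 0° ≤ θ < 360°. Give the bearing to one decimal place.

342.6°

Δλ = -151.517 − -134.929 = -16.588°.
θ = atan2( sin Δλ · cos φ₂ , cos φ₁ · sin φ₂ − sin φ₁ · cos φ₂ · cos Δλ )
  = atan2(-0.28185, 0.89901) = -17.407° → normalised to [0°, 360°): 342.593°.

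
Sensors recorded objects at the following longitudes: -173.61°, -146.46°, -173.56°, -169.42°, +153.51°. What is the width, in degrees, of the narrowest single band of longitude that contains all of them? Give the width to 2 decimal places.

60.03°

Sort the longitudes: -173.61°, -173.56°, -169.42°, -146.46°, +153.51°.
Eastward gaps between consecutive values (wrapping around): 0.05°, 4.14°, 22.96°, 299.97°, 32.88°.
Largest gap = 299.97° ⇒ minimal covering band is its complement: 360° − 299.97° = 60.03°.
Band runs from +153.51° eastward to -146.46°, crossing the antimeridian.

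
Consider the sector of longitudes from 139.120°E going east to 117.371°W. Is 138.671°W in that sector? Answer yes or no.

Yes

Band width going east from +139.120° to -117.371°: ((-117.371 − 139.120) mod 360) = 103.509°.
Offset of -138.671° east of the west edge: ((-138.671 − 139.120) mod 360) = 82.209°.
82.209° ≤ 103.509° ⇒ inside.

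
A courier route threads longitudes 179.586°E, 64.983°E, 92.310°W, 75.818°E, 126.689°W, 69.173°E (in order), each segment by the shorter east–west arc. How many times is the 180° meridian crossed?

2

Leg 1: +179.586° → +64.983°, shortest Δλ = -114.603° (west) — does not cross 180°.
Leg 2: +64.983° → -92.310°, shortest Δλ = -157.293° (west) — does not cross 180°.
Leg 3: -92.310° → +75.818°, shortest Δλ = 168.128° (east) — does not cross 180°.
Leg 4: +75.818° → -126.689°, shortest Δλ = 157.493° (east) — crosses 180°.
Leg 5: -126.689° → +69.173°, shortest Δλ = -164.138° (west) — crosses 180°.
Total crossings: 2.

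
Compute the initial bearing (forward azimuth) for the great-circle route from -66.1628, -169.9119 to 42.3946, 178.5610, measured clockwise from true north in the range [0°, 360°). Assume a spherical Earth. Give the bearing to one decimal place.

351.0°

Δλ = 178.5610 − -169.9119 = 348.4729°; wrapped into (−180°, 180°]: -11.5271°.
θ = atan2( sin Δλ · cos φ₂ , cos φ₁ · sin φ₂ − sin φ₁ · cos φ₂ · cos Δλ )
  = atan2(-0.14758, 0.93438) = -8.975° → normalised to [0°, 360°): 351.025°.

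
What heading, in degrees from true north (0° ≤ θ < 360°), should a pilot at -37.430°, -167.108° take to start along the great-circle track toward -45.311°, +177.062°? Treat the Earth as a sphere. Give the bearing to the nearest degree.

Δλ = 177.062 − -167.108 = 344.170°; wrapped into (−180°, 180°]: -15.830°.
θ = atan2( sin Δλ · cos φ₂ , cos φ₁ · sin φ₂ − sin φ₁ · cos φ₂ · cos Δλ )
  = atan2(-0.19184, -0.15333) = -128.634° → normalised to [0°, 360°): 231.366°.

231°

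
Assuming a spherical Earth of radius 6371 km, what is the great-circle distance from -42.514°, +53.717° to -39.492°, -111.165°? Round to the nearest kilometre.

10770 km

Δλ = -111.165 − 53.717 = -164.882°.
Δφ = -39.492 − -42.514 = 3.022°.
a = sin²(Δφ/2) + cos φ₁ · cos φ₂ · sin²(Δλ/2) = 0.559691.
c = 2·atan2(√a, √(1−a)) = 1.69046 rad → d = 6371·c ≈ 10769.95 km.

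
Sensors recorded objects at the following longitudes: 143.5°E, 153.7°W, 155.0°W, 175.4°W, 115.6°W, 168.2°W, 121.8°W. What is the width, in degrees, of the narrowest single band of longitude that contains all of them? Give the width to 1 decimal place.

Sort the longitudes: -175.4°, -168.2°, -155.0°, -153.7°, -121.8°, -115.6°, +143.5°.
Eastward gaps between consecutive values (wrapping around): 7.2°, 13.2°, 1.3°, 31.9°, 6.2°, 259.1°, 41.1°.
Largest gap = 259.1° ⇒ minimal covering band is its complement: 360° − 259.1° = 100.9°.
Band runs from +143.5° eastward to -115.6°, crossing the antimeridian.

100.9°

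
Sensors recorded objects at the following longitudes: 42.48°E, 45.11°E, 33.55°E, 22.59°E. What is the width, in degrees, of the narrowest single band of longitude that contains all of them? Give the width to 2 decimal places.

22.52°

Sort the longitudes: +22.59°, +33.55°, +42.48°, +45.11°.
Eastward gaps between consecutive values (wrapping around): 10.96°, 8.93°, 2.63°, 337.48°.
Largest gap = 337.48° ⇒ minimal covering band is its complement: 360° − 337.48° = 22.52°.
Band runs from +22.59° eastward to +45.11°.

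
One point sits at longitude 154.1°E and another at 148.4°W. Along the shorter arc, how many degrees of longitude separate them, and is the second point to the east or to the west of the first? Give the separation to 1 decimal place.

57.5° east

Raw difference: -148.4 − 154.1 = -302.5°.
Normalise into (−180°, 180°]: -302.5° + 360° = 57.5°.
Positive ⇒ the second point lies to the east; separation 57.5°.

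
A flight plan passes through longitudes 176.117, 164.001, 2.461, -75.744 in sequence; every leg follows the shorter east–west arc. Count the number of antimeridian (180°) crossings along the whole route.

Leg 1: +176.117° → +164.001°, shortest Δλ = -12.116° (west) — does not cross 180°.
Leg 2: +164.001° → +2.461°, shortest Δλ = -161.54° (west) — does not cross 180°.
Leg 3: +2.461° → -75.744°, shortest Δλ = -78.205° (west) — does not cross 180°.
Total crossings: 0.

0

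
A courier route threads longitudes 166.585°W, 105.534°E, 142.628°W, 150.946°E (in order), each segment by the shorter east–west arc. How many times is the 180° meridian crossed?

Leg 1: -166.585° → +105.534°, shortest Δλ = -87.881° (west) — crosses 180°.
Leg 2: +105.534° → -142.628°, shortest Δλ = 111.838° (east) — crosses 180°.
Leg 3: -142.628° → +150.946°, shortest Δλ = -66.426° (west) — crosses 180°.
Total crossings: 3.

3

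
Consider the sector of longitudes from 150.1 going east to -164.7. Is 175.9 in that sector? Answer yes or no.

Yes

Band width going east from +150.1° to -164.7°: ((-164.7 − 150.1) mod 360) = 45.2°.
Offset of +175.9° east of the west edge: ((175.9 − 150.1) mod 360) = 25.8°.
25.8° ≤ 45.2° ⇒ inside.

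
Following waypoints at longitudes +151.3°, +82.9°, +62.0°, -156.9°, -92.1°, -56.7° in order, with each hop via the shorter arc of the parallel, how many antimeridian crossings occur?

Leg 1: +151.3° → +82.9°, shortest Δλ = -68.4° (west) — does not cross 180°.
Leg 2: +82.9° → +62.0°, shortest Δλ = -20.9° (west) — does not cross 180°.
Leg 3: +62.0° → -156.9°, shortest Δλ = 141.1° (east) — crosses 180°.
Leg 4: -156.9° → -92.1°, shortest Δλ = 64.8° (east) — does not cross 180°.
Leg 5: -92.1° → -56.7°, shortest Δλ = 35.4° (east) — does not cross 180°.
Total crossings: 1.

1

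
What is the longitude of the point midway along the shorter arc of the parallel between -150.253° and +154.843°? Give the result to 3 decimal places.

Signed shortest Δλ from -150.253° to +154.843° is -54.904°.
Midpoint longitude = -150.253° + (-54.904°)/2 = -150.253° − 27.452° = -177.705°.
(The naïve average (-150.253 + +154.843)/2 = 2.295° is on the wrong side of the globe.)

-177.705°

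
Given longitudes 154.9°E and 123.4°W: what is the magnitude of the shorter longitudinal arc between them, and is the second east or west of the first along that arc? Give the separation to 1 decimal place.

81.7° east

Raw difference: -123.4 − 154.9 = -278.3°.
Normalise into (−180°, 180°]: -278.3° + 360° = 81.7°.
Positive ⇒ the second point lies to the east; separation 81.7°.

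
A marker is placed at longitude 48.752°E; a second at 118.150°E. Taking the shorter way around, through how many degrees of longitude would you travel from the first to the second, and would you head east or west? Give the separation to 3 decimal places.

69.398° east

Raw difference: 118.150 − 48.752 = 69.398°.
Normalise into (−180°, 180°]: 69.398° stays 69.398°.
Positive ⇒ the second point lies to the east; separation 69.398°.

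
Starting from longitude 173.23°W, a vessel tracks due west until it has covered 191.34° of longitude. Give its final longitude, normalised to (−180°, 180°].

4.57°W

Start at -173.23°; shift −191.34° → -364.57°.
-364.57° lies outside (−180°, 180°]; add 360° → -4.57°.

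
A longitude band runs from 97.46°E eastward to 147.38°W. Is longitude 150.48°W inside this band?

Band width going east from +97.46° to -147.38°: ((-147.38 − 97.46) mod 360) = 115.16°.
Offset of -150.48° east of the west edge: ((-150.48 − 97.46) mod 360) = 112.06°.
112.06° ≤ 115.16° ⇒ inside.

Yes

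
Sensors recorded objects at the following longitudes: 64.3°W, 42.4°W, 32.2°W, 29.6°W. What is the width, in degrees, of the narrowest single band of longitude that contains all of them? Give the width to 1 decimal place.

Sort the longitudes: -64.3°, -42.4°, -32.2°, -29.6°.
Eastward gaps between consecutive values (wrapping around): 21.9°, 10.2°, 2.6°, 325.3°.
Largest gap = 325.3° ⇒ minimal covering band is its complement: 360° − 325.3° = 34.7°.
Band runs from -64.3° eastward to -29.6°.

34.7°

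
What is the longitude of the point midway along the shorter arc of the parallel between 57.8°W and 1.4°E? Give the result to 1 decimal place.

28.2°W

Signed shortest Δλ from -57.8° to +1.4° is +59.2°.
Midpoint longitude = -57.8° + (+59.2°)/2 = -57.8° + 29.6° = -28.2°.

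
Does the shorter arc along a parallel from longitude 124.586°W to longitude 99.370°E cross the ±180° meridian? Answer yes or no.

Yes

Naïve |99.370 − -124.586| = 223.956° > 180°, so the shorter arc goes the other way round — across 180°.
Signed shortest Δλ = ((99.370 − -124.586 + 180) mod 360) − 180 = -136.044°.
Going west by 136.044° from -124.586° passes through 180° before reaching +99.370°.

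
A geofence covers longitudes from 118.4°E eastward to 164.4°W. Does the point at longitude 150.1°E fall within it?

Band width going east from +118.4° to -164.4°: ((-164.4 − 118.4) mod 360) = 77.2°.
Offset of +150.1° east of the west edge: ((150.1 − 118.4) mod 360) = 31.7°.
31.7° ≤ 77.2° ⇒ inside.

Yes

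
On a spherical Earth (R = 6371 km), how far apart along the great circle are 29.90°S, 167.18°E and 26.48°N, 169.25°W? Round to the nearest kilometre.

Δλ = -169.25 − 167.18 = -336.43°; wrapped into (−180°, 180°]: 23.57°.
Δφ = 26.48 − -29.90 = 56.38°.
a = sin²(Δφ/2) + cos φ₁ · cos φ₂ · sin²(Δλ/2) = 0.255527.
c = 2·atan2(√a, √(1−a)) = 1.05991 rad → d = 6371·c ≈ 6752.72 km.

6753 km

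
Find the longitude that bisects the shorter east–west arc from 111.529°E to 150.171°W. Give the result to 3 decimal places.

Signed shortest Δλ from +111.529° to -150.171° is +98.300°.
Midpoint longitude = +111.529° + (+98.300°)/2 = +111.529° + 49.150° = +160.679°.
(The naïve average (+111.529 + -150.171)/2 = -19.321° is on the wrong side of the globe.)

160.679°E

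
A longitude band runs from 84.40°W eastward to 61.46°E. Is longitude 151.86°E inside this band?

No

Band width going east from -84.40° to +61.46°: ((61.46 − -84.40) mod 360) = 145.86°.
Offset of +151.86° east of the west edge: ((151.86 − -84.40) mod 360) = 236.26°.
236.26° > 145.86° ⇒ outside.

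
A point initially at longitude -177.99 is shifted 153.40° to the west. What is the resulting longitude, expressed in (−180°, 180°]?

+28.61°

Start at -177.99°; shift −153.40° → -331.39°.
-331.39° lies outside (−180°, 180°]; add 360° → +28.61°.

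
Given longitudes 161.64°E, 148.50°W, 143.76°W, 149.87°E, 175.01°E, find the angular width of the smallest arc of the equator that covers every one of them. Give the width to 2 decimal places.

66.37°

Sort the longitudes: -148.50°, -143.76°, +149.87°, +161.64°, +175.01°.
Eastward gaps between consecutive values (wrapping around): 4.74°, 293.63°, 11.77°, 13.37°, 36.49°.
Largest gap = 293.63° ⇒ minimal covering band is its complement: 360° − 293.63° = 66.37°.
Band runs from +149.87° eastward to -143.76°, crossing the antimeridian.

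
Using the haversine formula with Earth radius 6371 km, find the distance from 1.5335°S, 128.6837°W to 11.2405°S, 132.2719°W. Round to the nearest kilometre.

1150 km

Δλ = -132.2719 − -128.6837 = -3.5882°.
Δφ = -11.2405 − -1.5335 = -9.7070°.
a = sin²(Δφ/2) + cos φ₁ · cos φ₂ · sin²(Δλ/2) = 0.008120.
c = 2·atan2(√a, √(1−a)) = 0.18046 rad → d = 6371·c ≈ 1149.73 km.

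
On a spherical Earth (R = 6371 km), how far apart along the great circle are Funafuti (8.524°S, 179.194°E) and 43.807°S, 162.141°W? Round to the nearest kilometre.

Δλ = -162.141 − 179.194 = -341.335°; wrapped into (−180°, 180°]: 18.665°.
Δφ = -43.807 − -8.524 = -35.283°.
a = sin²(Δφ/2) + cos φ₁ · cos φ₂ · sin²(Δλ/2) = 0.110614.
c = 2·atan2(√a, √(1−a)) = 0.67809 rad → d = 6371·c ≈ 4320.11 km.

4320 km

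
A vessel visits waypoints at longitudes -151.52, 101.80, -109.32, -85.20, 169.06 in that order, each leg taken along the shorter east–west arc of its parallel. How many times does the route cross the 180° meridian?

3

Leg 1: -151.52° → +101.80°, shortest Δλ = -106.68° (west) — crosses 180°.
Leg 2: +101.80° → -109.32°, shortest Δλ = 148.88° (east) — crosses 180°.
Leg 3: -109.32° → -85.20°, shortest Δλ = 24.12° (east) — does not cross 180°.
Leg 4: -85.20° → +169.06°, shortest Δλ = -105.74° (west) — crosses 180°.
Total crossings: 3.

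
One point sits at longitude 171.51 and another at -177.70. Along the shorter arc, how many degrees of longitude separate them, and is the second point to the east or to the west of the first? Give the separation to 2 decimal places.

10.79° east

Raw difference: -177.70 − 171.51 = -349.21°.
Normalise into (−180°, 180°]: -349.21° + 360° = 10.79°.
Positive ⇒ the second point lies to the east; separation 10.79°.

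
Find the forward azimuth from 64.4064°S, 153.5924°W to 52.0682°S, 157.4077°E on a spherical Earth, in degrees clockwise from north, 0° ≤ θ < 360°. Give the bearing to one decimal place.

272.8°

Δλ = 157.4077 − -153.5924 = 311.0001°; wrapped into (−180°, 180°]: -48.9999°.
θ = atan2( sin Δλ · cos φ₂ , cos φ₁ · sin φ₂ − sin φ₁ · cos φ₂ · cos Δλ )
  = atan2(-0.46394, 0.02300) = -87.162° → normalised to [0°, 360°): 272.838°.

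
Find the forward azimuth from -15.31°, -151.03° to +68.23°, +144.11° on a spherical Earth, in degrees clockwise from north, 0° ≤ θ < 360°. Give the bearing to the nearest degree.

340°

Δλ = 144.11 − -151.03 = 295.14°; wrapped into (−180°, 180°]: -64.86°.
θ = atan2( sin Δλ · cos φ₂ , cos φ₁ · sin φ₂ − sin φ₁ · cos φ₂ · cos Δλ )
  = atan2(-0.33575, 0.93733) = -19.707° → normalised to [0°, 360°): 340.293°.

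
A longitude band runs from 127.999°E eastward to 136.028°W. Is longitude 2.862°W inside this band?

No

Band width going east from +127.999° to -136.028°: ((-136.028 − 127.999) mod 360) = 95.973°.
Offset of -2.862° east of the west edge: ((-2.862 − 127.999) mod 360) = 229.139°.
229.139° > 95.973° ⇒ outside.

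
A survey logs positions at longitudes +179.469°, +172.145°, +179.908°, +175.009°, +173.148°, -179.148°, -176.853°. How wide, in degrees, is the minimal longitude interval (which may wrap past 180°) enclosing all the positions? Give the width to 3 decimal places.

Sort the longitudes: -179.148°, -176.853°, +172.145°, +173.148°, +175.009°, +179.469°, +179.908°.
Eastward gaps between consecutive values (wrapping around): 2.295°, 348.998°, 1.003°, 1.861°, 4.460°, 0.439°, 0.944°.
Largest gap = 348.998° ⇒ minimal covering band is its complement: 360° − 348.998° = 11.002°.
Band runs from +172.145° eastward to -176.853°, crossing the antimeridian.

11.002°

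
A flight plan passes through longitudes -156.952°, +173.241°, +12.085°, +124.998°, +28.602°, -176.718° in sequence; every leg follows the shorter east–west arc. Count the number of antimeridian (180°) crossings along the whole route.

2

Leg 1: -156.952° → +173.241°, shortest Δλ = -29.807° (west) — crosses 180°.
Leg 2: +173.241° → +12.085°, shortest Δλ = -161.156° (west) — does not cross 180°.
Leg 3: +12.085° → +124.998°, shortest Δλ = 112.913° (east) — does not cross 180°.
Leg 4: +124.998° → +28.602°, shortest Δλ = -96.396° (west) — does not cross 180°.
Leg 5: +28.602° → -176.718°, shortest Δλ = 154.68° (east) — crosses 180°.
Total crossings: 2.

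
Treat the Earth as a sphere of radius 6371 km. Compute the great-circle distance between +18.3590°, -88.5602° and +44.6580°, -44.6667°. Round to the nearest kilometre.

4997 km

Δλ = -44.6667 − -88.5602 = 43.8935°.
Δφ = 44.6580 − 18.3590 = 26.2990°.
a = sin²(Δφ/2) + cos φ₁ · cos φ₂ · sin²(Δλ/2) = 0.146056.
c = 2·atan2(√a, √(1−a)) = 0.78429 rad → d = 6371·c ≈ 4996.72 km.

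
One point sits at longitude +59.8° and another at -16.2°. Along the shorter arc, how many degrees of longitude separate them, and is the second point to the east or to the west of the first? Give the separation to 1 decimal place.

76.0° west

Raw difference: -16.2 − 59.8 = -76.0°.
Normalise into (−180°, 180°]: -76.0° stays -76.0°.
Negative ⇒ the second point lies to the west; separation 76.0°.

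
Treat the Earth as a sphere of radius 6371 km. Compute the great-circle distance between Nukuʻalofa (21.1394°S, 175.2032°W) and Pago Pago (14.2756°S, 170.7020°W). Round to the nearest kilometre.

900 km

Δλ = -170.7020 − -175.2032 = 4.5012°.
Δφ = -14.2756 − -21.1394 = 6.8638°.
a = sin²(Δφ/2) + cos φ₁ · cos φ₂ · sin²(Δλ/2) = 0.004977.
c = 2·atan2(√a, √(1−a)) = 0.14122 rad → d = 6371·c ≈ 899.71 km.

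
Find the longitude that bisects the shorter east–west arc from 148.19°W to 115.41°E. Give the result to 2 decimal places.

Signed shortest Δλ from -148.19° to +115.41° is -96.40°.
Midpoint longitude = -148.19° + (-96.40°)/2 = -148.19° − 48.20° = -196.39°.
Normalise into (−180°, 180°]: +163.61°.
(The naïve average (-148.19 + +115.41)/2 = -16.39° is on the wrong side of the globe.)

163.61°E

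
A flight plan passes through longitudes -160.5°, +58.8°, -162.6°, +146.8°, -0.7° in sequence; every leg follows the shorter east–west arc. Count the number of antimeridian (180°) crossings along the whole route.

Leg 1: -160.5° → +58.8°, shortest Δλ = -140.7° (west) — crosses 180°.
Leg 2: +58.8° → -162.6°, shortest Δλ = 138.6° (east) — crosses 180°.
Leg 3: -162.6° → +146.8°, shortest Δλ = -50.6° (west) — crosses 180°.
Leg 4: +146.8° → -0.7°, shortest Δλ = -147.5° (west) — does not cross 180°.
Total crossings: 3.

3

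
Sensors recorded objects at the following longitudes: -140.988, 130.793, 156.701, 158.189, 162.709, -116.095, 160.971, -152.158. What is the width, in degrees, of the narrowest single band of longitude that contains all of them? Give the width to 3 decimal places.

Sort the longitudes: -152.158°, -140.988°, -116.095°, +130.793°, +156.701°, +158.189°, +160.971°, +162.709°.
Eastward gaps between consecutive values (wrapping around): 11.170°, 24.893°, 246.888°, 25.908°, 1.488°, 2.782°, 1.738°, 45.133°.
Largest gap = 246.888° ⇒ minimal covering band is its complement: 360° − 246.888° = 113.112°.
Band runs from +130.793° eastward to -116.095°, crossing the antimeridian.

113.112°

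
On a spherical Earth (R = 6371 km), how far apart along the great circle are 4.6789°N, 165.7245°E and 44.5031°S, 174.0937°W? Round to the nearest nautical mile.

3147 nmi

Δλ = -174.0937 − 165.7245 = -339.8182°; wrapped into (−180°, 180°]: 20.1818°.
Δφ = -44.5031 − 4.6789 = -49.1820°.
a = sin²(Δφ/2) + cos φ₁ · cos φ₂ · sin²(Δλ/2) = 0.194993.
c = 2·atan2(√a, √(1−a)) = 0.91472 rad → d = 6371·c ≈ 5827.66 km ≈ 3146.69 nmi.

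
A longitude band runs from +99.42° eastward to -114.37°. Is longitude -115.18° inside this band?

Yes

Band width going east from +99.42° to -114.37°: ((-114.37 − 99.42) mod 360) = 146.21°.
Offset of -115.18° east of the west edge: ((-115.18 − 99.42) mod 360) = 145.40°.
145.40° ≤ 146.21° ⇒ inside.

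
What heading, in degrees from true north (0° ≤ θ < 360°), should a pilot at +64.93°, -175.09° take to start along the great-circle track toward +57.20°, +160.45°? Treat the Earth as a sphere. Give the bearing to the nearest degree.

248°

Δλ = 160.45 − -175.09 = 335.54°; wrapped into (−180°, 180°]: -24.46°.
θ = atan2( sin Δλ · cos φ₂ , cos φ₁ · sin φ₂ − sin φ₁ · cos φ₂ · cos Δλ )
  = atan2(-0.22430, -0.09047) = -111.966° → normalised to [0°, 360°): 248.034°.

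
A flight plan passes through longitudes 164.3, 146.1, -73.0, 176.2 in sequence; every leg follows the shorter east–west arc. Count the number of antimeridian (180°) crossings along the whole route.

2

Leg 1: +164.3° → +146.1°, shortest Δλ = -18.2° (west) — does not cross 180°.
Leg 2: +146.1° → -73.0°, shortest Δλ = 140.9° (east) — crosses 180°.
Leg 3: -73.0° → +176.2°, shortest Δλ = -110.8° (west) — crosses 180°.
Total crossings: 2.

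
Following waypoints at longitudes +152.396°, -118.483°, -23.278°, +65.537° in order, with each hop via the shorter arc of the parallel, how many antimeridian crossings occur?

Leg 1: +152.396° → -118.483°, shortest Δλ = 89.121° (east) — crosses 180°.
Leg 2: -118.483° → -23.278°, shortest Δλ = 95.205° (east) — does not cross 180°.
Leg 3: -23.278° → +65.537°, shortest Δλ = 88.815° (east) — does not cross 180°.
Total crossings: 1.

1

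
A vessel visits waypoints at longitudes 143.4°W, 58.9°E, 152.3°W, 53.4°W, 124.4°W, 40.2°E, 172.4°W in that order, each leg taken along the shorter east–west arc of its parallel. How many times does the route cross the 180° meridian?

Leg 1: -143.4° → +58.9°, shortest Δλ = -157.7° (west) — crosses 180°.
Leg 2: +58.9° → -152.3°, shortest Δλ = 148.8° (east) — crosses 180°.
Leg 3: -152.3° → -53.4°, shortest Δλ = 98.9° (east) — does not cross 180°.
Leg 4: -53.4° → -124.4°, shortest Δλ = -71.0° (west) — does not cross 180°.
Leg 5: -124.4° → +40.2°, shortest Δλ = 164.6° (east) — does not cross 180°.
Leg 6: +40.2° → -172.4°, shortest Δλ = 147.4° (east) — crosses 180°.
Total crossings: 3.

3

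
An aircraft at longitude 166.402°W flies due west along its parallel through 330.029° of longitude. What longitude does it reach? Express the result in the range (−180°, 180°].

136.431°W

Start at -166.402°; shift −330.029° → -496.431°.
-496.431° lies outside (−180°, 180°]; add 360° → -136.431°.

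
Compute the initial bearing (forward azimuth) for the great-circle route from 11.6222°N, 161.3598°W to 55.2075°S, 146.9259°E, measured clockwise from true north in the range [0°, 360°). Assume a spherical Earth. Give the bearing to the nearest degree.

207°

Δλ = 146.9259 − -161.3598 = 308.2857°; wrapped into (−180°, 180°]: -51.7143°.
θ = atan2( sin Δλ · cos φ₂ , cos φ₁ · sin φ₂ − sin φ₁ · cos φ₂ · cos Δλ )
  = atan2(-0.44789, -0.87561) = -152.910° → normalised to [0°, 360°): 207.090°.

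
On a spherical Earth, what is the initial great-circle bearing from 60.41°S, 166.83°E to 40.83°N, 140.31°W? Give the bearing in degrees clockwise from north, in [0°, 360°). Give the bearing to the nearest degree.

Δλ = -140.31 − 166.83 = -307.14°; wrapped into (−180°, 180°]: 52.86°.
θ = atan2( sin Δλ · cos φ₂ , cos φ₁ · sin φ₂ − sin φ₁ · cos φ₂ · cos Δλ )
  = atan2(0.60318, 0.72011) = 39.950° → normalised to [0°, 360°): 39.950°.

40°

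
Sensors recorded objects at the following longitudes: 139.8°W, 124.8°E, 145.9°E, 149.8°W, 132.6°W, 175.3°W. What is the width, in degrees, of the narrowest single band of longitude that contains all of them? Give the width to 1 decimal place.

Sort the longitudes: -175.3°, -149.8°, -139.8°, -132.6°, +124.8°, +145.9°.
Eastward gaps between consecutive values (wrapping around): 25.5°, 10.0°, 7.2°, 257.4°, 21.1°, 38.8°.
Largest gap = 257.4° ⇒ minimal covering band is its complement: 360° − 257.4° = 102.6°.
Band runs from +124.8° eastward to -132.6°, crossing the antimeridian.

102.6°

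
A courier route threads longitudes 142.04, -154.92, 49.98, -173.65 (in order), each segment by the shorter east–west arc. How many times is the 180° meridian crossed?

3

Leg 1: +142.04° → -154.92°, shortest Δλ = 63.04° (east) — crosses 180°.
Leg 2: -154.92° → +49.98°, shortest Δλ = -155.1° (west) — crosses 180°.
Leg 3: +49.98° → -173.65°, shortest Δλ = 136.37° (east) — crosses 180°.
Total crossings: 3.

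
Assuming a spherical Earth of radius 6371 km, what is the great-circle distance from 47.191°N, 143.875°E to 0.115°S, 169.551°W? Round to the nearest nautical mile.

Δλ = -169.551 − 143.875 = -313.426°; wrapped into (−180°, 180°]: 46.574°.
Δφ = -0.115 − 47.191 = -47.306°.
a = sin²(Δφ/2) + cos φ₁ · cos φ₂ · sin²(Δλ/2) = 0.267167.
c = 2·atan2(√a, √(1−a)) = 1.08641 rad → d = 6371·c ≈ 6921.52 km ≈ 3737.32 nmi.

3737 nmi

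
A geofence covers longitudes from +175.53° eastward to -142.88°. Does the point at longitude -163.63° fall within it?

Yes

Band width going east from +175.53° to -142.88°: ((-142.88 − 175.53) mod 360) = 41.59°.
Offset of -163.63° east of the west edge: ((-163.63 − 175.53) mod 360) = 20.84°.
20.84° ≤ 41.59° ⇒ inside.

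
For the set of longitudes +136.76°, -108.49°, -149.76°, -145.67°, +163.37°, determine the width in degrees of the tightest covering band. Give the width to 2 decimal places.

114.75°

Sort the longitudes: -149.76°, -145.67°, -108.49°, +136.76°, +163.37°.
Eastward gaps between consecutive values (wrapping around): 4.09°, 37.18°, 245.25°, 26.61°, 46.87°.
Largest gap = 245.25° ⇒ minimal covering band is its complement: 360° − 245.25° = 114.75°.
Band runs from +136.76° eastward to -108.49°, crossing the antimeridian.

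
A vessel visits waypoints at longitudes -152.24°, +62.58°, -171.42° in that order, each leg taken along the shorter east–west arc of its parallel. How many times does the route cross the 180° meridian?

2

Leg 1: -152.24° → +62.58°, shortest Δλ = -145.18° (west) — crosses 180°.
Leg 2: +62.58° → -171.42°, shortest Δλ = 126.0° (east) — crosses 180°.
Total crossings: 2.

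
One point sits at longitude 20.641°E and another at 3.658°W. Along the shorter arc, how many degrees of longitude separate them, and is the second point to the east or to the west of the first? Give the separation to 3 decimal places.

Raw difference: -3.658 − 20.641 = -24.299°.
Normalise into (−180°, 180°]: -24.299° stays -24.299°.
Negative ⇒ the second point lies to the west; separation 24.299°.

24.299° west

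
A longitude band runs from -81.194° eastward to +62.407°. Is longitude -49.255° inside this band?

Yes

Band width going east from -81.194° to +62.407°: ((62.407 − -81.194) mod 360) = 143.601°.
Offset of -49.255° east of the west edge: ((-49.255 − -81.194) mod 360) = 31.939°.
31.939° ≤ 143.601° ⇒ inside.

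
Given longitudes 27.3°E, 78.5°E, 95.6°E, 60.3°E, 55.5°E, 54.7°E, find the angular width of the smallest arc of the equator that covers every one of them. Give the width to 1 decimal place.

Sort the longitudes: +27.3°, +54.7°, +55.5°, +60.3°, +78.5°, +95.6°.
Eastward gaps between consecutive values (wrapping around): 27.4°, 0.8°, 4.8°, 18.2°, 17.1°, 291.7°.
Largest gap = 291.7° ⇒ minimal covering band is its complement: 360° − 291.7° = 68.3°.
Band runs from +27.3° eastward to +95.6°.

68.3°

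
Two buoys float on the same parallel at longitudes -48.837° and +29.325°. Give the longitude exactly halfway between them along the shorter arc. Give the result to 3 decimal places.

-9.756°

Signed shortest Δλ from -48.837° to +29.325° is +78.162°.
Midpoint longitude = -48.837° + (+78.162°)/2 = -48.837° + 39.081° = -9.756°.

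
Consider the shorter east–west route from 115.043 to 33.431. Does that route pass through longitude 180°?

No

Signed shortest Δλ = ((33.431 − 115.043 + 180) mod 360) − 180 = -81.612°.
Going west by 81.612° from +115.043° reaches +33.431° without touching 180°.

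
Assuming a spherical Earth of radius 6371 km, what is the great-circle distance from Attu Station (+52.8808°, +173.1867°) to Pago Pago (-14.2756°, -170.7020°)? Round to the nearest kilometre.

7625 km

Δλ = -170.7020 − 173.1867 = -343.8887°; wrapped into (−180°, 180°]: 16.1113°.
Δφ = -14.2756 − 52.8808 = -67.1564°.
a = sin²(Δφ/2) + cos φ₁ · cos φ₂ · sin²(Δλ/2) = 0.317376.
c = 2·atan2(√a, √(1−a)) = 1.19690 rad → d = 6371·c ≈ 7625.44 km.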